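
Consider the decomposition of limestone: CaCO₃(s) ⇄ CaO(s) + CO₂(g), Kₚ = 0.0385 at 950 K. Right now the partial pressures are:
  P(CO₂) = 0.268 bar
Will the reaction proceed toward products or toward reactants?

in the reverse direction

(CaCO₃, CaO are pure solids — omitted from Qₚ.)
Qₚ = P(CO₂) = 0.268
Qₚ = 0.268 > Kₚ = 0.0385, so the reverse reaction proceeds.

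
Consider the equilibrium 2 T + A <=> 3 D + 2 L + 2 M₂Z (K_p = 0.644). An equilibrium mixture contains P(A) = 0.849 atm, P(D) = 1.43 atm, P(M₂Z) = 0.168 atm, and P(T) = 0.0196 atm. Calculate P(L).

At equilibrium, K_p = P(D)³·P(L)²·P(M₂Z)² / (P(T)²·P(A)) = 0.644.
(1.43)³·(P(L))²·(0.168)² / ((0.0196)²·(0.849)) = 0.644
P(L)² = 0.00254 ⇒ P(L) = 0.0504 atm

P(L) = 0.0504 atm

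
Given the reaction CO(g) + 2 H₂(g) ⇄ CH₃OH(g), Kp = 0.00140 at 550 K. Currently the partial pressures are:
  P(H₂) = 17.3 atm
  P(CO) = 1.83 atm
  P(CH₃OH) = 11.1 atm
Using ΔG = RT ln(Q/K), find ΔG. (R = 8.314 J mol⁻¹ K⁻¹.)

Qp = P(CH₃OH) / (P(CO)·P(H₂)²) = (11.1) / ((1.83)·(17.3)²) = 0.0203
ΔG = RT ln(Qp/Kp) = (8.314 J mol⁻¹ K⁻¹)(550 K) × ln(0.0203/0.00140)
   = (4.573 kJ/mol)(2.674) = 12.2 kJ/mol
ΔG > 0, so the forward reaction is non-spontaneous (proceeds in reverse).

ΔG = 12.2 kJ/mol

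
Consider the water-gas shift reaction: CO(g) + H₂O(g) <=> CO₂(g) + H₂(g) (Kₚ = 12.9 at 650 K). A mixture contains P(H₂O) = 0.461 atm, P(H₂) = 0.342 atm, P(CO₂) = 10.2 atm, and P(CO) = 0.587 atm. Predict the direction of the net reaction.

neither direction; the system is at equilibrium

Qₚ = P(CO₂)·P(H₂) / (P(CO)·P(H₂O)) = (10.2)·(0.342) / ((0.587)·(0.461)) = 12.9
Qₚ = 12.9 = Kₚ, so the system is already at equilibrium.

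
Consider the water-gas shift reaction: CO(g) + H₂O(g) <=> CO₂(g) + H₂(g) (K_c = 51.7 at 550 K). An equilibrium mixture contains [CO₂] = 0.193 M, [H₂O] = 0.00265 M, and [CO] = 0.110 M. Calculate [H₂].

[H₂] = 0.0781 M

At equilibrium, K_c = [CO₂]·[H₂] / ([CO]·[H₂O]) = 51.7.
(0.193)·([H₂]) / ((0.110)·(0.00265)) = 51.7
[H₂] = 0.0781 M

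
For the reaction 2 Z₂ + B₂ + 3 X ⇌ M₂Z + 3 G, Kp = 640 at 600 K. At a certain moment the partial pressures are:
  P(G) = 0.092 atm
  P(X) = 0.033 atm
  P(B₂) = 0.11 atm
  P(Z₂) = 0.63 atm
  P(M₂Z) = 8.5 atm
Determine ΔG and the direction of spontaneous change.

ΔG = 9.41 kJ/mol; the forward reaction is non-spontaneous

Qp = P(M₂Z)·P(G)³ / (P(Z₂)²·P(B₂)·P(X)³) = (8.5)·(0.092)³ / ((0.63)²·(0.11)·(0.033)³) = 4220
ΔG = RT ln(Qp/Kp) = (8.314 J mol⁻¹ K⁻¹)(600 K) × ln(4220/640)
   = (4.988 kJ/mol)(1.886) = 9.41 kJ/mol
ΔG > 0, so the forward reaction is non-spontaneous (proceeds in reverse).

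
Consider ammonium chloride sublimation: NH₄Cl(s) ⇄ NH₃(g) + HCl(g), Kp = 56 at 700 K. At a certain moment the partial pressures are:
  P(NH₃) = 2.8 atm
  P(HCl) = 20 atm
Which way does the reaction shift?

(NH₄Cl is a pure solid — omitted from Qp.)
Qp = P(NH₃)·P(HCl) = (2.8)·(20) = 56
Qp = 56 = Kp, so the system is already at equilibrium.

neither direction; the system is at equilibrium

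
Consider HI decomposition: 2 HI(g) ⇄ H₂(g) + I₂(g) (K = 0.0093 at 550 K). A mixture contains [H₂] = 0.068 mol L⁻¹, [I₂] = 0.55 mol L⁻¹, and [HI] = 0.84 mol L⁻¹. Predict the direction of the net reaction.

in the reverse direction

Q = [H₂]·[I₂] / [HI]² = (0.068)·(0.55) / (0.84)² = 0.053
Q = 0.053 > K = 0.0093, so the reverse reaction proceeds.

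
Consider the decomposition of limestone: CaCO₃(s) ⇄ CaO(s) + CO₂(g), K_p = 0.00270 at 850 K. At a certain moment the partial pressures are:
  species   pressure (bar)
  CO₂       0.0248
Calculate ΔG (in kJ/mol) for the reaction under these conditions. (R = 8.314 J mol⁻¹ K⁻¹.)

ΔG = 15.7 kJ/mol

(CaCO₃, CaO are pure solids — omitted from Q_p.)
Q_p = P(CO₂) = 0.0248
ΔG = RT ln(Q_p/K_p) = (8.314 J mol⁻¹ K⁻¹)(850 K) × ln(0.0248/0.00270)
   = (7.067 kJ/mol)(2.218) = 15.7 kJ/mol
ΔG > 0, so the forward reaction is non-spontaneous (proceeds in reverse).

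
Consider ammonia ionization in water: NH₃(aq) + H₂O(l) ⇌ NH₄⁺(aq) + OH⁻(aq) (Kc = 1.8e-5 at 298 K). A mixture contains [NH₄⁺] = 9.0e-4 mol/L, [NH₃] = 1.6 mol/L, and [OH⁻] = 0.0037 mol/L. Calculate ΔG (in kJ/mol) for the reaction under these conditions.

ΔG = -5.35 kJ/mol

(H₂O is a pure liquid — omitted from Qc.)
Qc = [NH₄⁺]·[OH⁻] / [NH₃] = (9.0e-4)·(0.0037) / (1.6) = 2.08e-6
ΔG = RT ln(Qc/Kc) = (8.314 J mol⁻¹ K⁻¹)(298 K) × ln(2.08e-6/1.8e-5)
   = (2.478 kJ/mol)(-2.158) = -5.35 kJ/mol
ΔG < 0, so the forward reaction is spontaneous (proceeds forward).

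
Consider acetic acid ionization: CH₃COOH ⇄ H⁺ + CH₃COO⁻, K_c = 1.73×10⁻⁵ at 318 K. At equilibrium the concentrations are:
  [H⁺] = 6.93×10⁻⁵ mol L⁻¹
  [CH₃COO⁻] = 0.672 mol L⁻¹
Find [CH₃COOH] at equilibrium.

At equilibrium, K_c = [H⁺]·[CH₃COO⁻] / [CH₃COOH] = 1.73×10⁻⁵.
(6.93×10⁻⁵)·(0.672) / ([CH₃COOH]) = 1.73×10⁻⁵
[CH₃COOH] = 2.69 mol L⁻¹

[CH₃COOH] = 2.69 mol L⁻¹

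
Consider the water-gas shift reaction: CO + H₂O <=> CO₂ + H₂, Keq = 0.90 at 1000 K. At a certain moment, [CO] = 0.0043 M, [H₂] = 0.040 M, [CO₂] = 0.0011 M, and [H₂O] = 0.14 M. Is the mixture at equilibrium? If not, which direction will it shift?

Q = [CO₂]·[H₂] / ([CO]·[H₂O]) = (0.0011)·(0.040) / ((0.0043)·(0.14)) = 0.073
Q = 0.073 < Keq = 0.90: net forward reaction.

no; Q < K, reaction proceeds forward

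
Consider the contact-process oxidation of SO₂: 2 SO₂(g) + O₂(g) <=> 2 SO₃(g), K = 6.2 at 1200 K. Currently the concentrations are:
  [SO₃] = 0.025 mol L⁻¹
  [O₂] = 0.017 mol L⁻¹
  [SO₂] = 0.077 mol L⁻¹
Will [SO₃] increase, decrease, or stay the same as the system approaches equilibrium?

Q = [SO₃]² / ([SO₂]²·[O₂]) = (0.025)² / ((0.077)²·(0.017)) = 6.2
Q = 6.2 = K; the system is at equilibrium.

stay the same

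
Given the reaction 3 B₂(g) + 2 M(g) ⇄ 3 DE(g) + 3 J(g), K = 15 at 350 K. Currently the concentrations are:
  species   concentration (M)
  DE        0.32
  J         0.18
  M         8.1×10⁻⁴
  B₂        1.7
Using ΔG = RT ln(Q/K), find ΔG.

Q = [DE]³·[J]³ / ([B₂]³·[M]²) = (0.32)³·(0.18)³ / ((1.7)³·(8.1×10⁻⁴)²) = 59.3
ΔG = RT ln(Q/K) = (8.314 J mol⁻¹ K⁻¹)(350 K) × ln(59.3/15)
   = (2.910 kJ/mol)(1.375) = 4.00 kJ/mol
ΔG > 0, so the forward reaction is non-spontaneous (proceeds in reverse).

ΔG = 4.00 kJ/mol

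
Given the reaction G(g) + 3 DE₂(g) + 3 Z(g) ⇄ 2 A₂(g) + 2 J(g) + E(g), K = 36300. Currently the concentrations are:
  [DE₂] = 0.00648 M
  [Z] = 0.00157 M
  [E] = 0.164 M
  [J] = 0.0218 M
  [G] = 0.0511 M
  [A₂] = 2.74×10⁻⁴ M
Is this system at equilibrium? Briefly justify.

no; Q > K, reaction proceeds in reverse

Q = [A₂]²·[J]²·[E] / ([G]·[DE₂]³·[Z]³) = (2.74×10⁻⁴)²·(0.0218)²·(0.164) / ((0.0511)·(0.00648)³·(0.00157)³) = 1.09×10⁵
Q = 1.09×10⁵ > K = 36300: net reverse reaction.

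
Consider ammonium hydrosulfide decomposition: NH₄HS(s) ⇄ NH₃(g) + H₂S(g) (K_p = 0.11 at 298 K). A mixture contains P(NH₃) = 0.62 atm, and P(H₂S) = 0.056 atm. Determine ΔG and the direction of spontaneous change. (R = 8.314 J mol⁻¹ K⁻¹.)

(NH₄HS is a pure solid — omitted from Q_p.)
Q_p = P(NH₃)·P(H₂S) = (0.62)·(0.056) = 0.0347
ΔG = RT ln(Q_p/K_p) = (8.314 J mol⁻¹ K⁻¹)(298 K) × ln(0.0347/0.11)
   = (2.478 kJ/mol)(-1.154) = -2.86 kJ/mol
ΔG < 0, so the forward reaction is spontaneous (proceeds forward).

ΔG = -2.86 kJ/mol; the forward reaction is spontaneous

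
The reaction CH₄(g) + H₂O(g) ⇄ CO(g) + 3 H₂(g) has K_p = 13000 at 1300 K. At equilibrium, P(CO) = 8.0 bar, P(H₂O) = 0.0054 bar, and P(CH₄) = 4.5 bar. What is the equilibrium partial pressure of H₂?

At equilibrium, K_p = P(CO)·P(H₂)³ / (P(CH₄)·P(H₂O)) = 13000.
(8.0)·(P(H₂))³ / ((4.5)·(0.0054)) = 13000
P(H₂)³ = 39.5 ⇒ P(H₂) = 3.4 bar

P(H₂) = 3.4 bar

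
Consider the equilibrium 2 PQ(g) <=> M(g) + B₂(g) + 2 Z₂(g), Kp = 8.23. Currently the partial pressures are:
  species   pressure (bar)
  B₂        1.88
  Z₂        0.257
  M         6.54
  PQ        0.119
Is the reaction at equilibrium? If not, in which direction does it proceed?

Qp = P(M)·P(B₂)·P(Z₂)² / P(PQ)² = (6.54)·(1.88)·(0.257)² / (0.119)² = 57.3
Qp = 57.3 > Kp = 8.23, so the reverse reaction proceeds.

reverse (toward reactants)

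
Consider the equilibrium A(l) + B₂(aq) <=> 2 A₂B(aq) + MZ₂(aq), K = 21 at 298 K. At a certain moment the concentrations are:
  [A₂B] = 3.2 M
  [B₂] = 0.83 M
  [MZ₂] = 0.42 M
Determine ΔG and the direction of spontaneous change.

ΔG = -3.47 kJ/mol; the forward reaction is spontaneous

(A is a pure liquid — omitted from Q.)
Q = [A₂B]²·[MZ₂] / [B₂] = (3.2)²·(0.42) / (0.83) = 5.18
ΔG = RT ln(Q/K) = (8.314 J mol⁻¹ K⁻¹)(298 K) × ln(5.18/21)
   = (2.478 kJ/mol)(-1.400) = -3.47 kJ/mol
ΔG < 0, so the forward reaction is spontaneous (proceeds forward).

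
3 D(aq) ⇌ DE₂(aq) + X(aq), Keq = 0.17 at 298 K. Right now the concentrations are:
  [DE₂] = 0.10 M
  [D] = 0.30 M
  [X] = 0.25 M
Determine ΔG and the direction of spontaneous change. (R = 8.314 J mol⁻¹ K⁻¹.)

ΔG = 4.20 kJ/mol; the forward reaction is non-spontaneous

Q = [DE₂]·[X] / [D]³ = (0.10)·(0.25) / (0.30)³ = 0.926
ΔG = RT ln(Q/Keq) = (8.314 J mol⁻¹ K⁻¹)(298 K) × ln(0.926/0.17)
   = (2.478 kJ/mol)(1.695) = 4.20 kJ/mol
ΔG > 0, so the forward reaction is non-spontaneous (proceeds in reverse).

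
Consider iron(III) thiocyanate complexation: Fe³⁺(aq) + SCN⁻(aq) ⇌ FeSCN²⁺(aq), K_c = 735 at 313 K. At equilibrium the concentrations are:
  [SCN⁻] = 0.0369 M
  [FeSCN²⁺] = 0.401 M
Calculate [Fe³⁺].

At equilibrium, K_c = [FeSCN²⁺] / ([Fe³⁺]·[SCN⁻]) = 735.
(0.401) / (([Fe³⁺])·(0.0369)) = 735
[Fe³⁺] = 0.0148 M

[Fe³⁺] = 0.0148 M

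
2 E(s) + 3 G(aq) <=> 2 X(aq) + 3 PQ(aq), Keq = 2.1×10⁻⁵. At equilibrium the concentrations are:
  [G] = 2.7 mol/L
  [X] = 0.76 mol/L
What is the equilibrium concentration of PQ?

(E is a pure solid — omitted from Keq.)
At equilibrium, Keq = [X]²·[PQ]³ / [G]³ = 2.1×10⁻⁵.
(0.76)²·([PQ])³ / (2.7)³ = 2.1×10⁻⁵
[PQ]³ = 7.16×10⁻⁴ ⇒ [PQ] = 0.089 mol/L

[PQ] = 0.089 mol/L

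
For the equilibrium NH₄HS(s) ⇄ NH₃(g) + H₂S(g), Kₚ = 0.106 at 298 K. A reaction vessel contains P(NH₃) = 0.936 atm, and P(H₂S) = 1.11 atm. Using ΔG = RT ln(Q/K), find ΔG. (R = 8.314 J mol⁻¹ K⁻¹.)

(NH₄HS is a pure solid — omitted from Qₚ.)
Qₚ = P(NH₃)·P(H₂S) = (0.936)·(1.11) = 1.04
ΔG = RT ln(Qₚ/Kₚ) = (8.314 J mol⁻¹ K⁻¹)(298 K) × ln(1.04/0.106)
   = (2.478 kJ/mol)(2.284) = 5.66 kJ/mol
ΔG > 0, so the forward reaction is non-spontaneous (proceeds in reverse).

ΔG = 5.66 kJ/mol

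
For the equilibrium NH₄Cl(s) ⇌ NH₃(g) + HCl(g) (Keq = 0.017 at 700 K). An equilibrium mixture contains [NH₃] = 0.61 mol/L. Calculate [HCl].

(NH₄Cl is a pure solid — omitted from Keq.)
At equilibrium, Keq = [NH₃]·[HCl] = 0.017.
(0.61)·([HCl]) = 0.017
[HCl] = 0.0279 = 0.028 mol/L

[HCl] = 0.028 mol/L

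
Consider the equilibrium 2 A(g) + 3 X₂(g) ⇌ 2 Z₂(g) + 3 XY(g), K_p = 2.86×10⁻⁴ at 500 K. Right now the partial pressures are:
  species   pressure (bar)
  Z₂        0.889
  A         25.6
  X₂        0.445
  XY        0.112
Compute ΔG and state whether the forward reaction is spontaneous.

ΔG = -11.2 kJ/mol; the forward reaction is spontaneous

Q_p = P(Z₂)²·P(XY)³ / (P(A)²·P(X₂)³) = (0.889)²·(0.112)³ / ((25.6)²·(0.445)³) = 1.92×10⁻⁵
ΔG = RT ln(Q_p/K_p) = (8.314 J mol⁻¹ K⁻¹)(500 K) × ln(1.92×10⁻⁵/2.86×10⁻⁴)
   = (4.157 kJ/mol)(-2.701) = -11.2 kJ/mol
ΔG < 0, so the forward reaction is spontaneous (proceeds forward).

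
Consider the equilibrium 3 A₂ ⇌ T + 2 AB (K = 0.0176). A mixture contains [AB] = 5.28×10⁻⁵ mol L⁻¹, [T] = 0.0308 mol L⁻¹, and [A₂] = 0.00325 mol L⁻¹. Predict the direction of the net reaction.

forward (toward products)

Q = [T]·[AB]² / [A₂]³ = (0.0308)·(5.28×10⁻⁵)² / (0.00325)³ = 0.00250
Q = 0.00250 < K = 0.0176, so the forward reaction proceeds.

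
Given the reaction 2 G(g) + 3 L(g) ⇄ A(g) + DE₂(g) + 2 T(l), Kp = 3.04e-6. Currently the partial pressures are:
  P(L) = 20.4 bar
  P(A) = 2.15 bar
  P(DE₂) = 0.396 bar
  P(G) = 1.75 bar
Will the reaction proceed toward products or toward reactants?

in the reverse direction

(T is a pure liquid — omitted from Qp.)
Qp = P(A)·P(DE₂) / (P(G)²·P(L)³) = (2.15)·(0.396) / ((1.75)²·(20.4)³) = 3.27e-5
Qp = 3.27e-5 > Kp = 3.04e-6, so the reverse reaction proceeds.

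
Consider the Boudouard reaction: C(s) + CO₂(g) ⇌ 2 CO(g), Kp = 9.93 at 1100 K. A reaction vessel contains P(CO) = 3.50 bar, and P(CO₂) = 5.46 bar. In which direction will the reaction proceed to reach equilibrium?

to the right

(C is a pure solid — omitted from Qp.)
Qp = P(CO)² / P(CO₂) = (3.50)² / (5.46) = 2.24
Qp = 2.24 < Kp = 9.93, so the forward reaction proceeds.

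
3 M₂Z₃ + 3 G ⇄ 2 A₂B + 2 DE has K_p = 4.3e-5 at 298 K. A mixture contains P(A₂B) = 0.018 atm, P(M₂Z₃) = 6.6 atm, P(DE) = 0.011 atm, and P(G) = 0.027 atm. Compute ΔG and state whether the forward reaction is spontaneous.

Q_p = P(A₂B)²·P(DE)² / (P(M₂Z₃)³·P(G)³) = (0.018)²·(0.011)² / ((6.6)³·(0.027)³) = 6.93e-6
ΔG = RT ln(Q_p/K_p) = (8.314 J mol⁻¹ K⁻¹)(298 K) × ln(6.93e-6/4.3e-5)
   = (2.478 kJ/mol)(-1.825) = -4.52 kJ/mol
ΔG < 0, so the forward reaction is spontaneous (proceeds forward).

ΔG = -4.52 kJ/mol; the forward reaction is spontaneous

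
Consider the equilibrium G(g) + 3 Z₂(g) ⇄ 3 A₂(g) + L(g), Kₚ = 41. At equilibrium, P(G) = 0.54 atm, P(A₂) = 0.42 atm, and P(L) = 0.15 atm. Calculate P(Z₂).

At equilibrium, Kₚ = P(A₂)³·P(L) / (P(G)·P(Z₂)³) = 41.
(0.42)³·(0.15) / ((0.54)·(P(Z₂))³) = 41
P(Z₂)³ = 5.02e-4 ⇒ P(Z₂) = 0.079 atm

P(Z₂) = 0.079 atm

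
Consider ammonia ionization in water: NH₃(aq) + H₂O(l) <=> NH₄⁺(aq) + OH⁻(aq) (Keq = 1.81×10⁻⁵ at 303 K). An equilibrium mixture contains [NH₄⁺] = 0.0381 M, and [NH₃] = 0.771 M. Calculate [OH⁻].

(H₂O is a pure liquid — omitted from Keq.)
At equilibrium, Keq = [NH₄⁺]·[OH⁻] / [NH₃] = 1.81×10⁻⁵.
(0.0381)·([OH⁻]) / (0.771) = 1.81×10⁻⁵
[OH⁻] = 3.66×10⁻⁴ M

[OH⁻] = 3.66×10⁻⁴ M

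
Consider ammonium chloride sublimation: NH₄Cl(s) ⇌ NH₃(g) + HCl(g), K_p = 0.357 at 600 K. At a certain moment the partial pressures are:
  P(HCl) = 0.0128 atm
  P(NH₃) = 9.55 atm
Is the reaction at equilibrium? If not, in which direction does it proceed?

(NH₄Cl is a pure solid — omitted from Q_p.)
Q_p = P(NH₃)·P(HCl) = (9.55)·(0.0128) = 0.122
Q_p = 0.122 < K_p = 0.357, so the forward reaction proceeds.

in the forward direction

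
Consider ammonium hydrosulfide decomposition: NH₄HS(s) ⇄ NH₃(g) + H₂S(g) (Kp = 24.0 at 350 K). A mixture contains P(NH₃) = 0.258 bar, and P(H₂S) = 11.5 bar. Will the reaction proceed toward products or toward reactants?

(NH₄HS is a pure solid — omitted from Qp.)
Qp = P(NH₃)·P(H₂S) = (0.258)·(11.5) = 2.97
Qp = 2.97 < Kp = 24.0, so the forward reaction proceeds.

in the forward direction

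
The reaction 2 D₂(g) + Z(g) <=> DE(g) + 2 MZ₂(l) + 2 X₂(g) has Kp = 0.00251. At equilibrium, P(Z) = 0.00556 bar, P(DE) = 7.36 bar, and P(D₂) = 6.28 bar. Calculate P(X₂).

P(X₂) = 0.00865 bar

(MZ₂ is a pure liquid — omitted from Kp.)
At equilibrium, Kp = P(DE)·P(X₂)² / (P(D₂)²·P(Z)) = 0.00251.
(7.36)·(P(X₂))² / ((6.28)²·(0.00556)) = 0.00251
P(X₂)² = 7.48×10⁻⁵ ⇒ P(X₂) = 0.00865 bar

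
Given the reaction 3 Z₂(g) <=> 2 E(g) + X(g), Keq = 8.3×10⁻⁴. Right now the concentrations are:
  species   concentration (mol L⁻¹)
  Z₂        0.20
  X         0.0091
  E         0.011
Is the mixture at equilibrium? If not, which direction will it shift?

Q = [E]²·[X] / [Z₂]³ = (0.011)²·(0.0091) / (0.20)³ = 1.4×10⁻⁴
Q = 1.4×10⁻⁴ < Keq = 8.3×10⁻⁴: net forward reaction.

no; Q < K, reaction proceeds forward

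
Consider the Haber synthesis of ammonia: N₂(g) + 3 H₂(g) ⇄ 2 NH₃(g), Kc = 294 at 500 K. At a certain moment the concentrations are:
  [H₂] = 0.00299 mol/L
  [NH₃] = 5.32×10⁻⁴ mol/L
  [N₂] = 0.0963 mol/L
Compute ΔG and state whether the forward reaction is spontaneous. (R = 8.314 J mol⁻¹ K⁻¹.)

Qc = [NH₃]² / ([N₂]·[H₂]³) = (5.32×10⁻⁴)² / ((0.0963)·(0.00299)³) = 110
ΔG = RT ln(Qc/Kc) = (8.314 J mol⁻¹ K⁻¹)(500 K) × ln(110/294)
   = (4.157 kJ/mol)(-0.9831) = -4.09 kJ/mol
ΔG < 0, so the forward reaction is spontaneous (proceeds forward).

ΔG = -4.09 kJ/mol; the forward reaction is spontaneous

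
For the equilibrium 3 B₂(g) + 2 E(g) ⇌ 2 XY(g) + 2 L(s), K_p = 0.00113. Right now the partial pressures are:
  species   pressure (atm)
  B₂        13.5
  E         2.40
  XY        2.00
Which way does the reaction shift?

to the right

(L is a pure solid — omitted from Q_p.)
Q_p = P(XY)² / (P(B₂)³·P(E)²) = (2.00)² / ((13.5)³·(2.40)²) = 2.82e-4
Q_p = 2.82e-4 < K_p = 0.00113, so the forward reaction proceeds.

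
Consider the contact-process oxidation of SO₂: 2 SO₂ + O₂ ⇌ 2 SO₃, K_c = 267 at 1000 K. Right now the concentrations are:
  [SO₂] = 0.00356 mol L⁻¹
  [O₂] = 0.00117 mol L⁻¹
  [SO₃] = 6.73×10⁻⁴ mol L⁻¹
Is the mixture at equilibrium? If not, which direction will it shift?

Q_c = [SO₃]² / ([SO₂]²·[O₂]) = (6.73×10⁻⁴)² / ((0.00356)²·(0.00117)) = 30.5
Q_c = 30.5 < K_c = 267: net forward reaction.

no; Q < K, reaction proceeds forward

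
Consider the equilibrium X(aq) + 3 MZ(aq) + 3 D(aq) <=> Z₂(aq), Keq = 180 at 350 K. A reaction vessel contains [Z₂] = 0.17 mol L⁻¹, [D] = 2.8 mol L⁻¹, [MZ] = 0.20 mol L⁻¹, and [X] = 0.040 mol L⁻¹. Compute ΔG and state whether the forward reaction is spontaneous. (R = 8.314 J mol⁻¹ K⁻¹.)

ΔG = -5.84 kJ/mol; the forward reaction is spontaneous

Q = [Z₂] / ([X]·[MZ]³·[D]³) = (0.17) / ((0.040)·(0.20)³·(2.8)³) = 24.2
ΔG = RT ln(Q/Keq) = (8.314 J mol⁻¹ K⁻¹)(350 K) × ln(24.2/180)
   = (2.910 kJ/mol)(-2.007) = -5.84 kJ/mol
ΔG < 0, so the forward reaction is spontaneous (proceeds forward).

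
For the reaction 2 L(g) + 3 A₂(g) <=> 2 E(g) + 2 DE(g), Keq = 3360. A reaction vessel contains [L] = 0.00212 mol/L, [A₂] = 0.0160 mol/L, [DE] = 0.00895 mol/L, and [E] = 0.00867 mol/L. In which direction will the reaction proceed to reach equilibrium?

forward (toward products)

Q = [E]²·[DE]² / ([L]²·[A₂]³) = (0.00867)²·(0.00895)² / ((0.00212)²·(0.0160)³) = 327
Q = 327 < Keq = 3360, so the forward reaction proceeds.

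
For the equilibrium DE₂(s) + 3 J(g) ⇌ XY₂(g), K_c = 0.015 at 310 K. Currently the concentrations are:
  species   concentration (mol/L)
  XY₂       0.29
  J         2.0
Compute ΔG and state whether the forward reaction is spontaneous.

(DE₂ is a pure solid — omitted from Q_c.)
Q_c = [XY₂] / [J]³ = (0.29) / (2.0)³ = 0.0362
ΔG = RT ln(Q_c/K_c) = (8.314 J mol⁻¹ K⁻¹)(310 K) × ln(0.0362/0.015)
   = (2.577 kJ/mol)(0.8810) = 2.27 kJ/mol
ΔG > 0, so the forward reaction is non-spontaneous (proceeds in reverse).

ΔG = 2.27 kJ/mol; the forward reaction is non-spontaneous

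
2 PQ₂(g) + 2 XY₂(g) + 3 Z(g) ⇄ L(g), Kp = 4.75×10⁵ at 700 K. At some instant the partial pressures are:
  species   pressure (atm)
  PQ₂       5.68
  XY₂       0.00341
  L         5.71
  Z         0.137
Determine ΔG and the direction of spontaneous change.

ΔG = 14.7 kJ/mol; the forward reaction is non-spontaneous

Qp = P(L) / (P(PQ₂)²·P(XY₂)²·P(Z)³) = (5.71) / ((5.68)²·(0.00341)²·(0.137)³) = 5.92×10⁶
ΔG = RT ln(Qp/Kp) = (8.314 J mol⁻¹ K⁻¹)(700 K) × ln(5.92×10⁶/4.75×10⁵)
   = (5.820 kJ/mol)(2.523) = 14.7 kJ/mol
ΔG > 0, so the forward reaction is non-spontaneous (proceeds in reverse).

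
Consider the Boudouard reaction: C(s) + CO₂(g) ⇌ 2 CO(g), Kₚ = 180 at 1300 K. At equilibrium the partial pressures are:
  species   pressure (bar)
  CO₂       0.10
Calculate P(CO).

P(CO) = 4.2 bar

(C is a pure solid — omitted from Kₚ.)
At equilibrium, Kₚ = P(CO)² / P(CO₂) = 180.
(P(CO))² / (0.10) = 180
P(CO)² = 18.0 ⇒ P(CO) = 4.2 bar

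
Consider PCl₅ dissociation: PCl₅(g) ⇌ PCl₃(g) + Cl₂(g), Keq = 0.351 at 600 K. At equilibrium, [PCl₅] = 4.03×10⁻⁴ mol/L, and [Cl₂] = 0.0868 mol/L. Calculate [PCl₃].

[PCl₃] = 0.00163 mol/L

At equilibrium, Keq = [PCl₃]·[Cl₂] / [PCl₅] = 0.351.
([PCl₃])·(0.0868) / (4.03×10⁻⁴) = 0.351
[PCl₃] = 0.00163 mol/L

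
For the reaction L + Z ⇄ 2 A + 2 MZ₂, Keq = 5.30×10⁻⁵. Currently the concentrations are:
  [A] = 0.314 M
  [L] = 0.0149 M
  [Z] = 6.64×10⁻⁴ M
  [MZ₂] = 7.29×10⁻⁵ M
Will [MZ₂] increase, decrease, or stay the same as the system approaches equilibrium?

Q = [A]²·[MZ₂]² / ([L]·[Z]) = (0.314)²·(7.29×10⁻⁵)² / ((0.0149)·(6.64×10⁻⁴)) = 5.30×10⁻⁵
Q = 5.30×10⁻⁵ = Keq; the system is at equilibrium.

stay the same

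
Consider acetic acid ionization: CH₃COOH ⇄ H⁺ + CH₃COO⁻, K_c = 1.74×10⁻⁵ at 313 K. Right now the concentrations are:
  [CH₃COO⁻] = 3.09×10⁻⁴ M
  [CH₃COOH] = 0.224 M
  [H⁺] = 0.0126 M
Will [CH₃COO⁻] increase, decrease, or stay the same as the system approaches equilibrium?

Q_c = [H⁺]·[CH₃COO⁻] / [CH₃COOH] = (0.0126)·(3.09×10⁻⁴) / (0.224) = 1.74×10⁻⁵
Q_c = 1.74×10⁻⁵ = K_c; the system is at equilibrium.

stay the same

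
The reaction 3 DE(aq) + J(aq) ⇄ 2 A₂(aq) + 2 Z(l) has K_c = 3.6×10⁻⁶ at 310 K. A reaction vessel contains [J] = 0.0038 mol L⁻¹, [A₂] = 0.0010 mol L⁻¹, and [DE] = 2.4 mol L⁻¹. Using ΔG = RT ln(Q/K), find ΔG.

ΔG = 4.29 kJ/mol

(Z is a pure liquid — omitted from Q_c.)
Q_c = [A₂]² / ([DE]³·[J]) = (0.0010)² / ((2.4)³·(0.0038)) = 1.90×10⁻⁵
ΔG = RT ln(Q_c/K_c) = (8.314 J mol⁻¹ K⁻¹)(310 K) × ln(1.90×10⁻⁵/3.6×10⁻⁶)
   = (2.577 kJ/mol)(1.664) = 4.29 kJ/mol
ΔG > 0, so the forward reaction is non-spontaneous (proceeds in reverse).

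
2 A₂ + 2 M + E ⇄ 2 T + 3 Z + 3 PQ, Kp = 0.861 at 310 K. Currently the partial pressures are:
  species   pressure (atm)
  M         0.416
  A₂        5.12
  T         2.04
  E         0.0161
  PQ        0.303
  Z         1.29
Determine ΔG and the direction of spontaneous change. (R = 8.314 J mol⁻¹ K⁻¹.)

Qp = P(T)²·P(Z)³·P(PQ)³ / (P(A₂)²·P(M)²·P(E)) = (2.04)²·(1.29)³·(0.303)³ / ((5.12)²·(0.416)²·(0.0161)) = 3.40
ΔG = RT ln(Qp/Kp) = (8.314 J mol⁻¹ K⁻¹)(310 K) × ln(3.40/0.861)
   = (2.577 kJ/mol)(1.373) = 3.54 kJ/mol
ΔG > 0, so the forward reaction is non-spontaneous (proceeds in reverse).

ΔG = 3.54 kJ/mol; the forward reaction is non-spontaneous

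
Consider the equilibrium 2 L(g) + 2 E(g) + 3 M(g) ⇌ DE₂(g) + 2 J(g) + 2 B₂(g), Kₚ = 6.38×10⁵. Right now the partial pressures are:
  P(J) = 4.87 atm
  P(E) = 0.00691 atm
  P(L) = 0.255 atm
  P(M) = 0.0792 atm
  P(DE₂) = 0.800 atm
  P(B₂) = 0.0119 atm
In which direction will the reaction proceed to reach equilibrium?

Qₚ = P(DE₂)·P(J)²·P(B₂)² / (P(L)²·P(E)²·P(M)³) = (0.800)·(4.87)²·(0.0119)² / ((0.255)²·(0.00691)²·(0.0792)³) = 1.74×10⁶
Qₚ = 1.74×10⁶ > Kₚ = 6.38×10⁵, so the reverse reaction proceeds.

in the reverse direction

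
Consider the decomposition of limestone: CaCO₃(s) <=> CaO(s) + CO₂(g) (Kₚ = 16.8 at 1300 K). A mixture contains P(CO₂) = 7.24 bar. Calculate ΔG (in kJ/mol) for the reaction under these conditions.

(CaCO₃, CaO are pure solids — omitted from Qₚ.)
Qₚ = P(CO₂) = 7.24
ΔG = RT ln(Qₚ/Kₚ) = (8.314 J mol⁻¹ K⁻¹)(1300 K) × ln(7.24/16.8)
   = (10.81 kJ/mol)(-0.8418) = -9.10 kJ/mol
ΔG < 0, so the forward reaction is spontaneous (proceeds forward).

ΔG = -9.10 kJ/mol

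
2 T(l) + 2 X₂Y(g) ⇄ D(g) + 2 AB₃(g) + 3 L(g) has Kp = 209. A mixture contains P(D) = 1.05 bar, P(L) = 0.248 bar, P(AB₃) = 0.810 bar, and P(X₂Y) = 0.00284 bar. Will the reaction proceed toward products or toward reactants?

(T is a pure liquid — omitted from Qp.)
Qp = P(D)·P(AB₃)²·P(L)³ / P(X₂Y)² = (1.05)·(0.810)²·(0.248)³ / (0.00284)² = 1300
Qp = 1300 > Kp = 209, so the reverse reaction proceeds.

toward reactants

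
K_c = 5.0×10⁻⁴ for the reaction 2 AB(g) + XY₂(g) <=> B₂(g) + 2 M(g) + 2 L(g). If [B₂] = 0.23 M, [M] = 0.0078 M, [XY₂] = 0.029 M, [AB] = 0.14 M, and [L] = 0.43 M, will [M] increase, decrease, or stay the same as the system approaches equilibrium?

Q_c = [B₂]·[M]²·[L]² / ([AB]²·[XY₂]) = (0.23)·(0.0078)²·(0.43)² / ((0.14)²·(0.029)) = 0.0046
Q_c = 0.0046 > K_c = 5.0×10⁻⁴: net reverse reaction.
M is a product, so it decreases.

decrease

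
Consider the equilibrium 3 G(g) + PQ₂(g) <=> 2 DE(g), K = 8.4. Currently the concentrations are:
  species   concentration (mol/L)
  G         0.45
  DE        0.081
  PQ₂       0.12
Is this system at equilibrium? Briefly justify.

Q = [DE]² / ([G]³·[PQ₂]) = (0.081)² / ((0.45)³·(0.12)) = 0.60
Q = 0.60 < K = 8.4: net forward reaction.

no; Q < K, reaction proceeds forward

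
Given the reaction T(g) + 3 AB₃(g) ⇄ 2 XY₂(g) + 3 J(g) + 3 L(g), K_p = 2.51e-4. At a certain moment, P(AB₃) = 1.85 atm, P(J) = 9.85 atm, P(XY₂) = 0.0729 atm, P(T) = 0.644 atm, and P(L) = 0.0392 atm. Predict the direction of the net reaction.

to the right

Q_p = P(XY₂)²·P(J)³·P(L)³ / (P(T)·P(AB₃)³) = (0.0729)²·(9.85)³·(0.0392)³ / ((0.644)·(1.85)³) = 7.50e-5
Q_p = 7.50e-5 < K_p = 2.51e-4, so the forward reaction proceeds.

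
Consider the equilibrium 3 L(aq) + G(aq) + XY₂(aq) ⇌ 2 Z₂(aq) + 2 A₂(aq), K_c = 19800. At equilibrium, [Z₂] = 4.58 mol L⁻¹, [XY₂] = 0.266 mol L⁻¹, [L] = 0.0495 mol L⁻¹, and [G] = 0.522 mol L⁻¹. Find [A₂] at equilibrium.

[A₂] = 0.126 mol L⁻¹

At equilibrium, K_c = [Z₂]²·[A₂]² / ([L]³·[G]·[XY₂]) = 19800.
(4.58)²·([A₂])² / ((0.0495)³·(0.522)·(0.266)) = 19800
[A₂]² = 0.0159 ⇒ [A₂] = 0.126 mol L⁻¹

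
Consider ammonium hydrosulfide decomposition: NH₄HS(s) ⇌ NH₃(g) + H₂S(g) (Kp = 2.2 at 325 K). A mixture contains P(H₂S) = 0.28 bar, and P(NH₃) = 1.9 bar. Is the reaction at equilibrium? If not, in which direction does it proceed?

forward (toward products)

(NH₄HS is a pure solid — omitted from Qp.)
Qp = P(NH₃)·P(H₂S) = (1.9)·(0.28) = 0.53
Qp = 0.53 < Kp = 2.2, so the forward reaction proceeds.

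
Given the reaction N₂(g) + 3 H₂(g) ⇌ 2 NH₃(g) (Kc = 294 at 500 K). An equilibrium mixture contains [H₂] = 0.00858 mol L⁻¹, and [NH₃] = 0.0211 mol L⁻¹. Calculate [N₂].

At equilibrium, Kc = [NH₃]² / ([N₂]·[H₂]³) = 294.
(0.0211)² / (([N₂])·(0.00858)³) = 294
[N₂] = 2.40 mol L⁻¹

[N₂] = 2.40 mol L⁻¹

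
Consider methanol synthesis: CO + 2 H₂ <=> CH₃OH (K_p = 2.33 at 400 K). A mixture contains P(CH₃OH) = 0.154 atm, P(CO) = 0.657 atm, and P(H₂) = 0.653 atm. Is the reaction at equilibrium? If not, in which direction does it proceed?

Q_p = P(CH₃OH) / (P(CO)·P(H₂)²) = (0.154) / ((0.657)·(0.653)²) = 0.550
Q_p = 0.550 < K_p = 2.33, so the forward reaction proceeds.

in the forward direction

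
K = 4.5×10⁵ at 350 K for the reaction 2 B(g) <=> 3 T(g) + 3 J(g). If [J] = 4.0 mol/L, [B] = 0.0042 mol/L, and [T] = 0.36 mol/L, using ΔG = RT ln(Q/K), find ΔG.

Q = [T]³·[J]³ / [B]² = (0.36)³·(4.0)³ / (0.0042)² = 1.69×10⁵
ΔG = RT ln(Q/K) = (8.314 J mol⁻¹ K⁻¹)(350 K) × ln(1.69×10⁵/4.5×10⁵)
   = (2.910 kJ/mol)(-0.9793) = -2.85 kJ/mol
ΔG < 0, so the forward reaction is spontaneous (proceeds forward).

ΔG = -2.85 kJ/mol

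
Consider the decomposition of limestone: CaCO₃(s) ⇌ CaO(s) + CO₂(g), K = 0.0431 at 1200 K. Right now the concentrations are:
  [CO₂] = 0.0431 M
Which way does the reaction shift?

(CaCO₃, CaO are pure solids — omitted from Q.)
Q = [CO₂] = 0.0431
Q = 0.0431 = K, so the system is already at equilibrium.

neither direction; the system is at equilibrium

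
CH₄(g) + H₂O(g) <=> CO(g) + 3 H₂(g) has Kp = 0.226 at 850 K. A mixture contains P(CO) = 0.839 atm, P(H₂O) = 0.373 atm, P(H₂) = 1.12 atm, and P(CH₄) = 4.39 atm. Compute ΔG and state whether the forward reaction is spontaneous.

Qp = P(CO)·P(H₂)³ / (P(CH₄)·P(H₂O)) = (0.839)·(1.12)³ / ((4.39)·(0.373)) = 0.720
ΔG = RT ln(Qp/Kp) = (8.314 J mol⁻¹ K⁻¹)(850 K) × ln(0.720/0.226)
   = (7.067 kJ/mol)(1.159) = 8.19 kJ/mol
ΔG > 0, so the forward reaction is non-spontaneous (proceeds in reverse).

ΔG = 8.19 kJ/mol; the forward reaction is non-spontaneous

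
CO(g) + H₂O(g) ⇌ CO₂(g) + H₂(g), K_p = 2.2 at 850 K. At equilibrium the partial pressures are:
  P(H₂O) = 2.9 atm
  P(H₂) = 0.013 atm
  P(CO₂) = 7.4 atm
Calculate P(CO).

P(CO) = 0.015 atm

At equilibrium, K_p = P(CO₂)·P(H₂) / (P(CO)·P(H₂O)) = 2.2.
(7.4)·(0.013) / ((P(CO))·(2.9)) = 2.2
P(CO) = 0.0151 = 0.015 atm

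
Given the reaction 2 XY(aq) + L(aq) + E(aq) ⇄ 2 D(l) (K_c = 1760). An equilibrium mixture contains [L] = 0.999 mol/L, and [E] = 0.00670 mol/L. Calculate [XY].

(D is a pure liquid — omitted from K_c.)
At equilibrium, K_c = 1 / ([XY]²·[L]·[E]) = 1760.
1 / (([XY])²·(0.999)·(0.00670)) = 1760
[XY]² = 0.0849 ⇒ [XY] = 0.291 mol/L

[XY] = 0.291 mol/L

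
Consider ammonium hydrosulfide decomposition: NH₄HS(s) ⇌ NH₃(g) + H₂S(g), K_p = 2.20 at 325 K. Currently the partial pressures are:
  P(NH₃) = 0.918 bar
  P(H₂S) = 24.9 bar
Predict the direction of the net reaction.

to the left

(NH₄HS is a pure solid — omitted from Q_p.)
Q_p = P(NH₃)·P(H₂S) = (0.918)·(24.9) = 22.9
Q_p = 22.9 > K_p = 2.20, so the reverse reaction proceeds.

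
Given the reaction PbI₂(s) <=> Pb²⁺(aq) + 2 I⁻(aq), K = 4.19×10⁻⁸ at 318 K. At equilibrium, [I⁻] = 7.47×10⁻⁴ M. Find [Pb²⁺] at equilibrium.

(PbI₂ is a pure solid — omitted from K.)
At equilibrium, K = [Pb²⁺]·[I⁻]² = 4.19×10⁻⁸.
([Pb²⁺])·(7.47×10⁻⁴)² = 4.19×10⁻⁸
[Pb²⁺] = 0.0751 M

[Pb²⁺] = 0.0751 M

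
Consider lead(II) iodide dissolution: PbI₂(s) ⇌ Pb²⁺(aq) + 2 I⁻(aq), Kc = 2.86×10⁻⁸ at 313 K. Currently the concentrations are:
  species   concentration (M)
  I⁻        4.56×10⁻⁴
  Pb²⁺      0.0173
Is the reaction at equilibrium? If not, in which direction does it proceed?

(PbI₂ is a pure solid — omitted from Qc.)
Qc = [Pb²⁺]·[I⁻]² = (0.0173)·(4.56×10⁻⁴)² = 3.60×10⁻⁹
Qc = 3.60×10⁻⁹ < Kc = 2.86×10⁻⁸, so the forward reaction proceeds.

toward products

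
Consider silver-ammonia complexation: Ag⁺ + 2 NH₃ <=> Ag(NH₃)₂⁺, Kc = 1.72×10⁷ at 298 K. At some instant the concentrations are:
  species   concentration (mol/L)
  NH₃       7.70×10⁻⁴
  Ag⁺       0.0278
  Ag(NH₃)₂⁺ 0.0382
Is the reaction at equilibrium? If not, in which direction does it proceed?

Qc = [Ag(NH₃)₂⁺] / ([Ag⁺]·[NH₃]²) = (0.0382) / ((0.0278)·(7.70×10⁻⁴)²) = 2.32×10⁶
Qc = 2.32×10⁶ < Kc = 1.72×10⁷, so the forward reaction proceeds.

forward (toward products)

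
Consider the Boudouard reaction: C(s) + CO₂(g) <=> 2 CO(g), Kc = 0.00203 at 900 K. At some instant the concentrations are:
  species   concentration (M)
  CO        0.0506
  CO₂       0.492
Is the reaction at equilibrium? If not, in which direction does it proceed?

to the left

(C is a pure solid — omitted from Qc.)
Qc = [CO]² / [CO₂] = (0.0506)² / (0.492) = 0.00520
Qc = 0.00520 > Kc = 0.00203, so the reverse reaction proceeds.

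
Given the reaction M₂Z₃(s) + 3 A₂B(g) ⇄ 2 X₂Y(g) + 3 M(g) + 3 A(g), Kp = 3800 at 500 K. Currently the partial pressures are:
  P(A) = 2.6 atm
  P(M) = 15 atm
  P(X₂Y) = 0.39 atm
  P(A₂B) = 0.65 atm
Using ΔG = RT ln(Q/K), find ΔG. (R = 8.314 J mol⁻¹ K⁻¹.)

ΔG = 8.97 kJ/mol

(M₂Z₃ is a pure solid — omitted from Qp.)
Qp = P(X₂Y)²·P(M)³·P(A)³ / P(A₂B)³ = (0.39)²·(15)³·(2.6)³ / (0.65)³ = 32900
ΔG = RT ln(Qp/Kp) = (8.314 J mol⁻¹ K⁻¹)(500 K) × ln(32900/3800)
   = (4.157 kJ/mol)(2.158) = 8.97 kJ/mol
ΔG > 0, so the forward reaction is non-spontaneous (proceeds in reverse).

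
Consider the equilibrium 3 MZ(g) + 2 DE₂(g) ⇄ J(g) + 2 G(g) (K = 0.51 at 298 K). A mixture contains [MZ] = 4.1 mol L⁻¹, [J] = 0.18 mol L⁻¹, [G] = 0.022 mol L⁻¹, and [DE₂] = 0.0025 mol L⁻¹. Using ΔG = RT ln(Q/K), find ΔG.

ΔG = -2.29 kJ/mol

Q = [J]·[G]² / ([MZ]³·[DE₂]²) = (0.18)·(0.022)² / ((4.1)³·(0.0025)²) = 0.202
ΔG = RT ln(Q/K) = (8.314 J mol⁻¹ K⁻¹)(298 K) × ln(0.202/0.51)
   = (2.478 kJ/mol)(-0.9261) = -2.29 kJ/mol
ΔG < 0, so the forward reaction is spontaneous (proceeds forward).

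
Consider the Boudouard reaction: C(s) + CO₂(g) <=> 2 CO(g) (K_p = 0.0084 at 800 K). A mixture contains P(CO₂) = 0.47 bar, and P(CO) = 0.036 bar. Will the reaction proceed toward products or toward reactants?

(C is a pure solid — omitted from Q_p.)
Q_p = P(CO)² / P(CO₂) = (0.036)² / (0.47) = 0.0028
Q_p = 0.0028 < K_p = 0.0084, so the forward reaction proceeds.

in the forward direction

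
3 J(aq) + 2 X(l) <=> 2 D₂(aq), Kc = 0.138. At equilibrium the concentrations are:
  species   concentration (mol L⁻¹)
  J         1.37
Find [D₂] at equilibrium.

(X is a pure liquid — omitted from Kc.)
At equilibrium, Kc = [D₂]² / [J]³ = 0.138.
([D₂])² / (1.37)³ = 0.138
[D₂]² = 0.355 ⇒ [D₂] = 0.596 mol L⁻¹

[D₂] = 0.596 mol L⁻¹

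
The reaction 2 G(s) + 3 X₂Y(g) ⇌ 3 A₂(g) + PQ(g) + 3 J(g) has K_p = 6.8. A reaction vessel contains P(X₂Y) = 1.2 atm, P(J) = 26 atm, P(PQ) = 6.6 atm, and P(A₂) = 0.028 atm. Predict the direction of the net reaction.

(G is a pure solid — omitted from Q_p.)
Q_p = P(A₂)³·P(PQ)·P(J)³ / P(X₂Y)³ = (0.028)³·(6.6)·(26)³ / (1.2)³ = 1.5
Q_p = 1.5 < K_p = 6.8, so the forward reaction proceeds.

toward products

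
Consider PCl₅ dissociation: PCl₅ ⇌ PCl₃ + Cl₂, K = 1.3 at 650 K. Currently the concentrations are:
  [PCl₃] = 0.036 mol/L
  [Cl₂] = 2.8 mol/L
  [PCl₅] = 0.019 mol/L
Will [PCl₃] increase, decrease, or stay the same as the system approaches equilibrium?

Q = [PCl₃]·[Cl₂] / [PCl₅] = (0.036)·(2.8) / (0.019) = 5.3
Q = 5.3 > K = 1.3: net reverse reaction.
PCl₃ is a product, so it decreases.

decrease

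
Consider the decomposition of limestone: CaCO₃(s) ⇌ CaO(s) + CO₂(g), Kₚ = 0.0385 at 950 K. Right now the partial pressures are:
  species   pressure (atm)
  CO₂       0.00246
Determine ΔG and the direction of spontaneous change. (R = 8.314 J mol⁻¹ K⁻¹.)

(CaCO₃, CaO are pure solids — omitted from Qₚ.)
Qₚ = P(CO₂) = 0.00246
ΔG = RT ln(Qₚ/Kₚ) = (8.314 J mol⁻¹ K⁻¹)(950 K) × ln(0.00246/0.0385)
   = (7.898 kJ/mol)(-2.750) = -21.7 kJ/mol
ΔG < 0, so the forward reaction is spontaneous (proceeds forward).

ΔG = -21.7 kJ/mol; the forward reaction is spontaneous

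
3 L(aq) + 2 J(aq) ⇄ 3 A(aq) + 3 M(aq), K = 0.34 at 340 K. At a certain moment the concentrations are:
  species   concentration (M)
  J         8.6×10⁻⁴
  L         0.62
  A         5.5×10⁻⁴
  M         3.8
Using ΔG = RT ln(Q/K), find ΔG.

ΔG = -5.32 kJ/mol

Q = [A]³·[M]³ / ([L]³·[J]²) = (5.5×10⁻⁴)³·(3.8)³ / ((0.62)³·(8.6×10⁻⁴)²) = 0.0518
ΔG = RT ln(Q/K) = (8.314 J mol⁻¹ K⁻¹)(340 K) × ln(0.0518/0.34)
   = (2.827 kJ/mol)(-1.882) = -5.32 kJ/mol
ΔG < 0, so the forward reaction is spontaneous (proceeds forward).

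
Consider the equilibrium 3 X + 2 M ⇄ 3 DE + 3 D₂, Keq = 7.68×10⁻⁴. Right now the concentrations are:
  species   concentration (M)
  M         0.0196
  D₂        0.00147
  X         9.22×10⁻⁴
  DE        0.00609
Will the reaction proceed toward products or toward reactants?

Q = [DE]³·[D₂]³ / ([X]³·[M]²) = (0.00609)³·(0.00147)³ / ((9.22×10⁻⁴)³·(0.0196)²) = 0.00238
Q = 0.00238 > Keq = 7.68×10⁻⁴, so the reverse reaction proceeds.

to the left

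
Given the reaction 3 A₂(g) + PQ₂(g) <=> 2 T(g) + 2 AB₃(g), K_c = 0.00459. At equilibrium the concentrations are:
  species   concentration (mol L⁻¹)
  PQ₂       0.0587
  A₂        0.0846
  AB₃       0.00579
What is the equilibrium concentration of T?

[T] = 0.0698 mol L⁻¹

At equilibrium, K_c = [T]²·[AB₃]² / ([A₂]³·[PQ₂]) = 0.00459.
([T])²·(0.00579)² / ((0.0846)³·(0.0587)) = 0.00459
[T]² = 0.00487 ⇒ [T] = 0.0698 mol L⁻¹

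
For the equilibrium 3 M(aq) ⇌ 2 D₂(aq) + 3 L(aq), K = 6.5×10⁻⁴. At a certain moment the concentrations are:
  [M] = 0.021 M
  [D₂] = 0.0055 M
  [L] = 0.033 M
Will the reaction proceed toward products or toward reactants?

Q = [D₂]²·[L]³ / [M]³ = (0.0055)²·(0.033)³ / (0.021)³ = 1.2×10⁻⁴
Q = 1.2×10⁻⁴ < K = 6.5×10⁻⁴, so the forward reaction proceeds.

forward (toward products)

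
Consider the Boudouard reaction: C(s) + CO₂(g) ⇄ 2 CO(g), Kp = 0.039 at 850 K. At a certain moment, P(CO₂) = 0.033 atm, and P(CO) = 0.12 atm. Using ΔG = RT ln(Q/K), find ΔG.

ΔG = 17.1 kJ/mol

(C is a pure solid — omitted from Qp.)
Qp = P(CO)² / P(CO₂) = (0.12)² / (0.033) = 0.436
ΔG = RT ln(Qp/Kp) = (8.314 J mol⁻¹ K⁻¹)(850 K) × ln(0.436/0.039)
   = (7.067 kJ/mol)(2.414) = 17.1 kJ/mol
ΔG > 0, so the forward reaction is non-spontaneous (proceeds in reverse).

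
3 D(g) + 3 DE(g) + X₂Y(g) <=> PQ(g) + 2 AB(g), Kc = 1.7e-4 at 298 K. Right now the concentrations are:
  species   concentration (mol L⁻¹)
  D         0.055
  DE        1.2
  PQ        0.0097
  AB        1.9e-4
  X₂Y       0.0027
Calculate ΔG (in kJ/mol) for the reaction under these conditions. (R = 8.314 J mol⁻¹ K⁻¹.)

ΔG = 2.42 kJ/mol

Qc = [PQ]·[AB]² / ([D]³·[DE]³·[X₂Y]) = (0.0097)·(1.9e-4)² / ((0.055)³·(1.2)³·(0.0027)) = 4.51e-4
ΔG = RT ln(Qc/Kc) = (8.314 J mol⁻¹ K⁻¹)(298 K) × ln(4.51e-4/1.7e-4)
   = (2.478 kJ/mol)(0.9757) = 2.42 kJ/mol
ΔG > 0, so the forward reaction is non-spontaneous (proceeds in reverse).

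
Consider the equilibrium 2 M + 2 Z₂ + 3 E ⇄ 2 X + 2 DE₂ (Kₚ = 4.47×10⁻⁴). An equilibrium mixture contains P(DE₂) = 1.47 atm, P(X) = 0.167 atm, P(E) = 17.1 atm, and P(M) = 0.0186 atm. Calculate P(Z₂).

P(Z₂) = 8.83 atm

At equilibrium, Kₚ = P(X)²·P(DE₂)² / (P(M)²·P(Z₂)²·P(E)³) = 4.47×10⁻⁴.
(0.167)²·(1.47)² / ((0.0186)²·(P(Z₂))²·(17.1)³) = 4.47×10⁻⁴
P(Z₂)² = 77.9 ⇒ P(Z₂) = 8.83 atm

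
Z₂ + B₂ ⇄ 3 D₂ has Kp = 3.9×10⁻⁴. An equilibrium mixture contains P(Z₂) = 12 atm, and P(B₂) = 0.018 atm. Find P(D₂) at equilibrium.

P(D₂) = 0.044 atm

At equilibrium, Kp = P(D₂)³ / (P(Z₂)·P(B₂)) = 3.9×10⁻⁴.
(P(D₂))³ / ((12)·(0.018)) = 3.9×10⁻⁴
P(D₂)³ = 8.42×10⁻⁵ ⇒ P(D₂) = 0.044 atm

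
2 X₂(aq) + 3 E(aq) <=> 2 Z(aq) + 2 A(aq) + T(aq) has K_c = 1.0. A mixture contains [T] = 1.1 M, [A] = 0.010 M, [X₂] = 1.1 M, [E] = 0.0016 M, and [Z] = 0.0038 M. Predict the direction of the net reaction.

Q_c = [Z]²·[A]²·[T] / ([X₂]²·[E]³) = (0.0038)²·(0.010)²·(1.1) / ((1.1)²·(0.0016)³) = 0.32
Q_c = 0.32 < K_c = 1.0, so the forward reaction proceeds.

to the right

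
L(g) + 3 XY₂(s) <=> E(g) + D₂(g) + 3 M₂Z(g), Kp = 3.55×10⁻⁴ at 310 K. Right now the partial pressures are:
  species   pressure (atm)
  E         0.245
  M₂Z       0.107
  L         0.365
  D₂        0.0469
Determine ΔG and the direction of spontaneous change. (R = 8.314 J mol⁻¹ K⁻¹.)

(XY₂ is a pure solid — omitted from Qp.)
Qp = P(E)·P(D₂)·P(M₂Z)³ / P(L) = (0.245)·(0.0469)·(0.107)³ / (0.365) = 3.86×10⁻⁵
ΔG = RT ln(Qp/Kp) = (8.314 J mol⁻¹ K⁻¹)(310 K) × ln(3.86×10⁻⁵/3.55×10⁻⁴)
   = (2.577 kJ/mol)(-2.219) = -5.72 kJ/mol
ΔG < 0, so the forward reaction is spontaneous (proceeds forward).

ΔG = -5.72 kJ/mol; the forward reaction is spontaneous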